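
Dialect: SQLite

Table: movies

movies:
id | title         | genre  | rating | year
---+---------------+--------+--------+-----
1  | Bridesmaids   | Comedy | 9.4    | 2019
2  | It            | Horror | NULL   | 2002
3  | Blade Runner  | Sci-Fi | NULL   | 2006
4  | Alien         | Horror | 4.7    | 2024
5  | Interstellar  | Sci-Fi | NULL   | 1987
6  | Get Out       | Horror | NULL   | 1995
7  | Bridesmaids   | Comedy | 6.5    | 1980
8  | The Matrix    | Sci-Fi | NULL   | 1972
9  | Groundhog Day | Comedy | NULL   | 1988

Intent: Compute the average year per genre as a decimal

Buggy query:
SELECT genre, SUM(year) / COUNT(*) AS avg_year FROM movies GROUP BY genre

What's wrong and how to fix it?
Bug: SUM(year) and COUNT(*) are both integers; the division truncates the fractional part

Fix: Cast one side to REAL so the division keeps the fractional part

Corrected query:
SELECT genre, SUM(year) * 1.0 / COUNT(*) AS avg_year FROM movies GROUP BY genre

Result:
genre  | avg_year   
-------+------------
Comedy | 1995.666667
Horror | 2007       
Sci-Fi | 1988.333333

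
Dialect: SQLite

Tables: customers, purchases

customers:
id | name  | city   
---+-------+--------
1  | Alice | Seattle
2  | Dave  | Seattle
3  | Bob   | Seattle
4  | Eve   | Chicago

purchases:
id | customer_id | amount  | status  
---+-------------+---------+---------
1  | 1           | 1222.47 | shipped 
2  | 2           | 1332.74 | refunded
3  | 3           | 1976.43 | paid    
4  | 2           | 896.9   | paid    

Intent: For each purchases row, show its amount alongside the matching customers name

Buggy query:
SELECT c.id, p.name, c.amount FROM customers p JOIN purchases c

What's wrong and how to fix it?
Bug: Missing join condition: each purchases row is matched to all customers rows instead of just its own

Fix: Specify the join condition linking the foreign key to the parent id

Corrected query:
SELECT c.id, p.name, c.amount FROM customers p JOIN purchases c ON c.customer_id = p.id

Result:
id | name  | amount 
---+-------+--------
1  | Alice | 1222.47
2  | Dave  | 1332.74
3  | Bob   | 1976.43
4  | Dave  | 896.9  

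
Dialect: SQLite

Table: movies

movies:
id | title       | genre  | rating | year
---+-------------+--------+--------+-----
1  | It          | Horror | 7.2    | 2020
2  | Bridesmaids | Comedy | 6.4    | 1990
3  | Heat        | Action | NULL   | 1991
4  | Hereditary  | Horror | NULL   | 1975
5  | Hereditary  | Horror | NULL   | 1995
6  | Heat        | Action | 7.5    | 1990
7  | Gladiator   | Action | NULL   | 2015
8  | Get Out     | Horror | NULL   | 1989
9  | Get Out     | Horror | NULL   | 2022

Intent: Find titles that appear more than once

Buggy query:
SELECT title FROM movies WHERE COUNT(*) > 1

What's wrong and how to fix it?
Bug: COUNT(*) is an aggregate and cannot be used in WHERE

Fix: Group first, then use HAVING for the count condition

Corrected query:
SELECT title FROM movies GROUP BY title HAVING COUNT(*) > 1

Result:
title     
----------
Get Out   
Heat      
Hereditary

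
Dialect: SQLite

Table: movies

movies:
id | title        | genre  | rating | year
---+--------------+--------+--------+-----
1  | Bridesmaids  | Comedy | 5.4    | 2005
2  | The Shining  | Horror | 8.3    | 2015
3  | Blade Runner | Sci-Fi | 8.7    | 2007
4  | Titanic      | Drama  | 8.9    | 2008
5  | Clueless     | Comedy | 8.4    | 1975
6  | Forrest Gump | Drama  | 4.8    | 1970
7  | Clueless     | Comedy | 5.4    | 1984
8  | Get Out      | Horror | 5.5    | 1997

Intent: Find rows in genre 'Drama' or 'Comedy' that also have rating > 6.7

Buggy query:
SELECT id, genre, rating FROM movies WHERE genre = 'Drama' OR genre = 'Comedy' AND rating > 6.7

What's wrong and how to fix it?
Bug: AND binds tighter than OR, so this parses as genre = 'Drama' OR (genre = 'Comedy' AND rating > 6.7)

Fix: Group the OR with parentheses (or use IN), then AND the threshold

Corrected query:
SELECT id, genre, rating FROM movies WHERE (genre = 'Drama' OR genre = 'Comedy') AND rating > 6.7

Result:
id | genre  | rating
---+--------+-------
4  | Drama  | 8.9   
5  | Comedy | 8.4   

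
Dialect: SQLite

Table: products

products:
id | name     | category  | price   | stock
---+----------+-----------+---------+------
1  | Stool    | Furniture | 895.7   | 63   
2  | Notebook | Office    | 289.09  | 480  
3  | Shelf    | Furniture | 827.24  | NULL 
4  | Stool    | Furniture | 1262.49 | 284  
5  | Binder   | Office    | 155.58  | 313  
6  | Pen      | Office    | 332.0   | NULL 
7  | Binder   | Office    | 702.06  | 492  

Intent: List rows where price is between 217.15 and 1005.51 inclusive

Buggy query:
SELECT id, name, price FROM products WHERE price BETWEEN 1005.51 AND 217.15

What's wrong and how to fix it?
Bug: The bounds are reversed; BETWEEN a AND b requires a <= b to match anything

Fix: Write BETWEEN 217.15 AND 1005.51

Corrected query:
SELECT id, name, price FROM products WHERE price BETWEEN 217.15 AND 1005.51

Result:
id | name     | price 
---+----------+-------
1  | Stool    | 895.7 
2  | Notebook | 289.09
3  | Shelf    | 827.24
6  | Pen      | 332   
7  | Binder   | 702.06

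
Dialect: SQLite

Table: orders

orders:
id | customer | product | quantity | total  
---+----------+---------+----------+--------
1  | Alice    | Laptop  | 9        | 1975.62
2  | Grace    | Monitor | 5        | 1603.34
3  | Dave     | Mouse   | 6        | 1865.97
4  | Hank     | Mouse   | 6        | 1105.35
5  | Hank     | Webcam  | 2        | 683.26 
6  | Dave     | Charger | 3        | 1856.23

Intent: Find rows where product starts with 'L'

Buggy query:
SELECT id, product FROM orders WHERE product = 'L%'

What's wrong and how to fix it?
Bug: Wildcards only work with LIKE; '=' treats '%' as a literal character

Fix: Replace '=' with LIKE so 'L%' is treated as a pattern

Corrected query:
SELECT id, product FROM orders WHERE product LIKE 'L%'

Result:
id | product
---+--------
1  | Laptop 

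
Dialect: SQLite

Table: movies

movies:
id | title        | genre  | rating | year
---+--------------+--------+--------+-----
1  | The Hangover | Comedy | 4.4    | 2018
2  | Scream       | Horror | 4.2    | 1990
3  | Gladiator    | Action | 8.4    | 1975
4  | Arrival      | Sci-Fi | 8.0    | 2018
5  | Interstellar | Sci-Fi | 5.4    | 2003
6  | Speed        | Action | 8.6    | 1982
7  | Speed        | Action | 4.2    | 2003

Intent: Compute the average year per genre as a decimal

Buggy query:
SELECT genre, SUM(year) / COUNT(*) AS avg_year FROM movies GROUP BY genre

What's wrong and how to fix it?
Bug: SUM(year) and COUNT(*) are both integers; the division truncates the fractional part

Fix: Cast one side to REAL so the division keeps the fractional part

Corrected query:
SELECT genre, SUM(year) * 1.0 / COUNT(*) AS avg_year FROM movies GROUP BY genre

Result:
genre  | avg_year   
-------+------------
Action | 1986.666667
Comedy | 2018       
Horror | 1990       
Sci-Fi | 2010.5     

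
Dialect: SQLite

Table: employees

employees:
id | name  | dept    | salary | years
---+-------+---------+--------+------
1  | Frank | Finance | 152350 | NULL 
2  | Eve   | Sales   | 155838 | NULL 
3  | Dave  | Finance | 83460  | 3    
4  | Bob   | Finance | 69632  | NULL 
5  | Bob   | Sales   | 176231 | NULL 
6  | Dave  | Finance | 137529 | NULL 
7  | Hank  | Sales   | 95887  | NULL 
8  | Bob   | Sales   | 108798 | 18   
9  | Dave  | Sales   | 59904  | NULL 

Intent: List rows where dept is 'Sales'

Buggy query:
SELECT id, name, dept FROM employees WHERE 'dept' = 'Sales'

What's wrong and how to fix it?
Bug: 'dept' in single quotes is a string literal, not the column; the comparison is literal-vs-literal and never true

Fix: Reference the column as dept without single quotes

Corrected query:
SELECT id, name, dept FROM employees WHERE dept = 'Sales'

Result:
id | name | dept 
---+------+------
2  | Eve  | Sales
5  | Bob  | Sales
7  | Hank | Sales
8  | Bob  | Sales
9  | Dave | Sales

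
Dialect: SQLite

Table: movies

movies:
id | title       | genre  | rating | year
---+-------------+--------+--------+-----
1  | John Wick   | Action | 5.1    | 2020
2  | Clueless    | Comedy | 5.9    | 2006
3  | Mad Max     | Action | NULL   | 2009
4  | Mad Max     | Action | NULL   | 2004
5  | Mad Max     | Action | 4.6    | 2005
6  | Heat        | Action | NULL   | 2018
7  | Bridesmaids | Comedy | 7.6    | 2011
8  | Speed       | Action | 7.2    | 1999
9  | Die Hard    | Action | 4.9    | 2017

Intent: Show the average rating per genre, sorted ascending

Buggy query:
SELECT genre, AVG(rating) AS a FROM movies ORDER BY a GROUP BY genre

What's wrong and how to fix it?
Bug: GROUP BY must precede ORDER BY

Fix: Reorder: SELECT … FROM … GROUP BY … ORDER BY …

Corrected query:
SELECT genre, AVG(rating) AS a FROM movies GROUP BY genre ORDER BY a

Result:
genre  | a   
-------+-----
Action | 5.45
Comedy | 6.75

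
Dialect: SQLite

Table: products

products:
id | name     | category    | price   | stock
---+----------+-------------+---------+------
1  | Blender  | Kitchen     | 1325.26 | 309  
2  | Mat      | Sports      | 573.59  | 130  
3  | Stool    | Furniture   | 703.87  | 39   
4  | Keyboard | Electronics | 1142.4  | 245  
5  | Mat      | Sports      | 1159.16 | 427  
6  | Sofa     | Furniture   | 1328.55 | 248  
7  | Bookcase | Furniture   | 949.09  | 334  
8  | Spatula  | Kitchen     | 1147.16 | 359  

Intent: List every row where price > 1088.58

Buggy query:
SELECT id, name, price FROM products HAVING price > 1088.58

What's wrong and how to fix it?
Bug: HAVING filters the output of aggregation, but this query has no GROUP BY and no aggregate functions, so SQLite rejects it (HAVING clause on a non-aggregate query); the condition here is per row

Fix: Use WHERE for row-level filtering

Corrected query:
SELECT id, name, price FROM products WHERE price > 1088.58

Result:
id | name     | price  
---+----------+--------
1  | Blender  | 1325.26
4  | Keyboard | 1142.4 
5  | Mat      | 1159.16
6  | Sofa     | 1328.55
8  | Spatula  | 1147.16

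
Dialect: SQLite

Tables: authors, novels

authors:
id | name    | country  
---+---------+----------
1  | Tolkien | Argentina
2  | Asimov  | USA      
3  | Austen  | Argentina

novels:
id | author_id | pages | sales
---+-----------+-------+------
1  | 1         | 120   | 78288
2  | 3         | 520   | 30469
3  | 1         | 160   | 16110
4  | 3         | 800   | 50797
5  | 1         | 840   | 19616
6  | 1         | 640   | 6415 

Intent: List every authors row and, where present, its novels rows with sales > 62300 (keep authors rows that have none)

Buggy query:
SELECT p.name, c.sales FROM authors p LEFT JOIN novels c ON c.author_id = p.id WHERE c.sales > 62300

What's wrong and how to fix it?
Bug: Filtering c.sales in WHERE discards the NULL rows produced by LEFT JOIN, turning it into an inner join

Fix: Move the right-table condition into the ON clause so unmatched parents are kept

Corrected query:
SELECT p.name, c.sales FROM authors p LEFT JOIN novels c ON c.author_id = p.id AND c.sales > 62300

Result:
name    | sales
--------+------
Tolkien | 78288
Asimov  | NULL 
Austen  | NULL 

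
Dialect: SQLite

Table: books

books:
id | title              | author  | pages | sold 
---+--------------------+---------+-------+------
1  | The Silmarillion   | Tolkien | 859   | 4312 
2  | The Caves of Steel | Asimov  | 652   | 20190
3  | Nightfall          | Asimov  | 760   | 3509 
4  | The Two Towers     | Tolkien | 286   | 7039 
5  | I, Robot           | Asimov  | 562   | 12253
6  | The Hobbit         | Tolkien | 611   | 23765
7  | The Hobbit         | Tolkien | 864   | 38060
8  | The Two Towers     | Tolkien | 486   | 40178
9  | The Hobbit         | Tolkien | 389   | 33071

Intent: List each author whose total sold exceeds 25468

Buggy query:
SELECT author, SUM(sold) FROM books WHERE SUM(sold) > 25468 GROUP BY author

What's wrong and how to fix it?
Bug: Aggregate functions cannot appear in a WHERE clause

Fix: Move the aggregate condition to a HAVING clause

Corrected query:
SELECT author, SUM(sold) FROM books GROUP BY author HAVING SUM(sold) > 25468

Result:
author  | SUM(sold)
--------+----------
Asimov  | 35952    
Tolkien | 146425   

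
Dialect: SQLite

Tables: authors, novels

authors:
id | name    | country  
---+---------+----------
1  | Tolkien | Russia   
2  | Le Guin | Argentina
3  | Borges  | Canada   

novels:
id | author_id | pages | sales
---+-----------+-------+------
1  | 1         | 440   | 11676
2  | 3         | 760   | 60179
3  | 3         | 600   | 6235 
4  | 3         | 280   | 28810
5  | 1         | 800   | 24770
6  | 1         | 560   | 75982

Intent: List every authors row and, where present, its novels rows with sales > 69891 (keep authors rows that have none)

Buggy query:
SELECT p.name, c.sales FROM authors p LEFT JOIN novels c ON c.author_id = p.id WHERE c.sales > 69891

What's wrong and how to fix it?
Bug: Filtering c.sales in WHERE discards the NULL rows produced by LEFT JOIN, turning it into an inner join

Fix: Put 'c.sales > 69891' in the JOIN's ON clause instead of WHERE

Corrected query:
SELECT p.name, c.sales FROM authors p LEFT JOIN novels c ON c.author_id = p.id AND c.sales > 69891

Result:
name    | sales
--------+------
Tolkien | 75982
Le Guin | NULL 
Borges  | NULL 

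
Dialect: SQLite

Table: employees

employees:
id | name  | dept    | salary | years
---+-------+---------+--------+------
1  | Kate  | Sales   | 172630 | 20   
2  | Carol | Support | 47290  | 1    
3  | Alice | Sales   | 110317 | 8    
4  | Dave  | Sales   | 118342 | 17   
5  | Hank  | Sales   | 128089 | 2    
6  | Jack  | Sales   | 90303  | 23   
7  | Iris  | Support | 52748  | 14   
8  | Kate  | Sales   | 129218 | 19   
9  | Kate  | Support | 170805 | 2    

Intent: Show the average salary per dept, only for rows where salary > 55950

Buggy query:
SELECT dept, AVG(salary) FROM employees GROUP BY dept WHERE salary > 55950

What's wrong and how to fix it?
Bug: WHERE cannot follow GROUP BY

Fix: Move the WHERE clause before GROUP BY

Corrected query:
SELECT dept, AVG(salary) FROM employees WHERE salary > 55950 GROUP BY dept

Result:
dept    | AVG(salary)
--------+------------
Sales   | 124816.5   
Support | 170805     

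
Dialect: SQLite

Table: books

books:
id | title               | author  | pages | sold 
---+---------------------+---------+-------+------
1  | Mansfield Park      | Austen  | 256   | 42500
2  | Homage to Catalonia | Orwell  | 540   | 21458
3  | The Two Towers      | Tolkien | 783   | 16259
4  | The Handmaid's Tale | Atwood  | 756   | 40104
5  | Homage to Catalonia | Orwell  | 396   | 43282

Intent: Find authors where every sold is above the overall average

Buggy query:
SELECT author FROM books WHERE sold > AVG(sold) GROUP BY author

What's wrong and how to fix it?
Bug: AVG() is an aggregate; it can't sit directly in WHERE

Fix: Compute the overall average in a scalar subquery and compare each group's MIN against it in HAVING

Corrected query:
SELECT author FROM books GROUP BY author HAVING MIN(sold) > (SELECT AVG(sold) FROM books)

Result:
author
------
Atwood
Austen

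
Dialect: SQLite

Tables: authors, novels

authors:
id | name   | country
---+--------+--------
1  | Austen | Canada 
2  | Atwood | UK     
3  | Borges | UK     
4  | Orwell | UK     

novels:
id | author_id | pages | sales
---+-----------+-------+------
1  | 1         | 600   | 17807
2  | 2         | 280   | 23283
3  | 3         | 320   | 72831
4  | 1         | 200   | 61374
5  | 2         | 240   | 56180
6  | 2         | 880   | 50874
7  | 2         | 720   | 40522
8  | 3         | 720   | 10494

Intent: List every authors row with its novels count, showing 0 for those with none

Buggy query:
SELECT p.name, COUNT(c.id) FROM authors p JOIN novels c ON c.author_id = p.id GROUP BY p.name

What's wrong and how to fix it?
Bug: INNER JOIN drops authors rows that have no matching novels rows

Fix: Use LEFT JOIN so parents without children still appear (COUNT(c.id) gives 0)

Corrected query:
SELECT p.name, COUNT(c.id) FROM authors p LEFT JOIN novels c ON c.author_id = p.id GROUP BY p.name

Result:
name   | COUNT(c.id)
-------+------------
Atwood | 4          
Austen | 2          
Borges | 2          
Orwell | 0          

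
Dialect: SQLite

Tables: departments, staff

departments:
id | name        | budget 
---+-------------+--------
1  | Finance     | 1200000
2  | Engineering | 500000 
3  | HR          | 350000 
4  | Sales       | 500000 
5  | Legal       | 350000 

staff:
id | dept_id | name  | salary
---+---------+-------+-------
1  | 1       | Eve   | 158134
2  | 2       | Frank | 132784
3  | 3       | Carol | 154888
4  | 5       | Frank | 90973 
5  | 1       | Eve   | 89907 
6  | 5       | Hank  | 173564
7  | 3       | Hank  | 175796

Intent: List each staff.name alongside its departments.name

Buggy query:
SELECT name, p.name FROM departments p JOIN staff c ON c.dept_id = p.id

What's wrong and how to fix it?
Bug: Both tables have a 'name' column; the unqualified reference is ambiguous

Fix: Prefix ambiguous columns with the table alias

Corrected query:
SELECT c.name, p.name FROM departments p JOIN staff c ON c.dept_id = p.id

Result:
name  | name       
------+------------
Eve   | Finance    
Frank | Engineering
Carol | HR         
Frank | Legal      
Eve   | Finance    
Hank  | Legal      
Hank  | HR         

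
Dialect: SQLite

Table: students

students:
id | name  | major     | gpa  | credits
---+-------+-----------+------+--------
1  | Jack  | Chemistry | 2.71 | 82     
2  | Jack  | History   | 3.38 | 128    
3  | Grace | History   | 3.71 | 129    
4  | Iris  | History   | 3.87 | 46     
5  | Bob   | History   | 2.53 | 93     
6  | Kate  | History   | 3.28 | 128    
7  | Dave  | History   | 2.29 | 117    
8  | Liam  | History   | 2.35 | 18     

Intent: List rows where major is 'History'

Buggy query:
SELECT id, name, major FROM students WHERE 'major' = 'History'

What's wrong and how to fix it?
Bug: 'major' in single quotes is a string literal, not the column; the comparison is literal-vs-literal and never true

Fix: Remove the quotes around the column name (or use double quotes for an identifier)

Corrected query:
SELECT id, name, major FROM students WHERE major = 'History'

Result:
id | name  | major  
---+-------+--------
2  | Jack  | History
3  | Grace | History
4  | Iris  | History
5  | Bob   | History
6  | Kate  | History
7  | Dave  | History
8  | Liam  | History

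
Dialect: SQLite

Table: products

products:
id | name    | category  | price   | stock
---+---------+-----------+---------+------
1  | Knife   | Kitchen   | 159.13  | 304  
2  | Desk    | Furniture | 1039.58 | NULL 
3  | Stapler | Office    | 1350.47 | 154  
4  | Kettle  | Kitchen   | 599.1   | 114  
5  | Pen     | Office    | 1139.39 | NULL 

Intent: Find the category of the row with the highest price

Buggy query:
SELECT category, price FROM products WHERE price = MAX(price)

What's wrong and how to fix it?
Bug: MAX(price) is an aggregate and cannot be used directly in WHERE

Fix: Wrap MAX in a scalar subquery so WHERE compares against a single value

Corrected query:
SELECT category, price FROM products WHERE price = (SELECT MAX(price) FROM products)

Result:
category | price  
---------+--------
Office   | 1350.47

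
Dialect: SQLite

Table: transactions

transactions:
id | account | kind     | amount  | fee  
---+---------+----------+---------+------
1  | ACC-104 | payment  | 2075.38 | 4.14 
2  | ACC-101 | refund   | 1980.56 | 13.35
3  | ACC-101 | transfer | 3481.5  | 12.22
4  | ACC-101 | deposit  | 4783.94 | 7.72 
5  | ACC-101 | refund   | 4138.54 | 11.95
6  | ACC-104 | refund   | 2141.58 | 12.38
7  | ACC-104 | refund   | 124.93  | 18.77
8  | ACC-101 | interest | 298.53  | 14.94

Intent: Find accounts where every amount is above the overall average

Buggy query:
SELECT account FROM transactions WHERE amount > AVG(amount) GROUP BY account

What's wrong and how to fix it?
Bug: AVG() is an aggregate; it can't sit directly in WHERE

Fix: Compute the overall average in a scalar subquery and compare each group's MIN against it in HAVING

Corrected query:
SELECT account FROM transactions GROUP BY account HAVING MIN(amount) > (SELECT AVG(amount) FROM transactions)

Result:
(no rows)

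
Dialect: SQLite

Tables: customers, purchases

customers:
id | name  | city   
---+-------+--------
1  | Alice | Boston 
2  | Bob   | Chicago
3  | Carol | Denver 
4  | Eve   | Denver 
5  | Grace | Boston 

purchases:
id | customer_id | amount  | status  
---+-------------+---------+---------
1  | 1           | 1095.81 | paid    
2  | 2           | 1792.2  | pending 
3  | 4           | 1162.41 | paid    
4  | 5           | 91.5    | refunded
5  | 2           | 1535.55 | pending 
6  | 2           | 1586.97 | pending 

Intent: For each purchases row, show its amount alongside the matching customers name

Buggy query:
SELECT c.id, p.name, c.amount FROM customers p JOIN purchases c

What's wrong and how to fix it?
Bug: JOIN with no ON clause produces a cartesian product; every purchases row pairs with every customers row

Fix: Specify the join condition linking the foreign key to the parent id

Corrected query:
SELECT c.id, p.name, c.amount FROM customers p JOIN purchases c ON c.customer_id = p.id

Result:
id | name  | amount 
---+-------+--------
1  | Alice | 1095.81
2  | Bob   | 1792.2 
3  | Eve   | 1162.41
4  | Grace | 91.5   
5  | Bob   | 1535.55
6  | Bob   | 1586.97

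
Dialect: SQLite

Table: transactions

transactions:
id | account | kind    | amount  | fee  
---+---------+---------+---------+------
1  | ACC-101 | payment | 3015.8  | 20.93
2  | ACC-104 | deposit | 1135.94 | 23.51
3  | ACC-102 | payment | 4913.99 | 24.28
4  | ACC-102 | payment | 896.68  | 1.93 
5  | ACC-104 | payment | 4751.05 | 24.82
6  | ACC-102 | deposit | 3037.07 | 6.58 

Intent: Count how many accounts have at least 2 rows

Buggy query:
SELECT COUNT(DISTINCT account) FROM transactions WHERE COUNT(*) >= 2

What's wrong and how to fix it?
Bug: WHERE filters individual rows, not groups, so a group-level COUNT is invalid there

Fix: Group first with HAVING COUNT(*) >= 2, then COUNT the resulting groups

Corrected query:
SELECT COUNT(*) FROM (SELECT account FROM transactions GROUP BY account HAVING COUNT(*) >= 2)

Result:
COUNT(*)
--------
2       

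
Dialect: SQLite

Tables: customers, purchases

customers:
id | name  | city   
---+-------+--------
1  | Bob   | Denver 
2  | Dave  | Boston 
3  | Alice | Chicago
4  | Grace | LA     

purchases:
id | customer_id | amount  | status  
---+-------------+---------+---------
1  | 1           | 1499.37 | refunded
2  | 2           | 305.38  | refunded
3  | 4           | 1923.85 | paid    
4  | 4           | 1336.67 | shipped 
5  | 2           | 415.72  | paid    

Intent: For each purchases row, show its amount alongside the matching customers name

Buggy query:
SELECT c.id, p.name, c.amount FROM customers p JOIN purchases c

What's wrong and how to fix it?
Bug: Missing join condition: each purchases row is matched to all customers rows instead of just its own

Fix: Add ON c.customer_id = p.id to the JOIN

Corrected query:
SELECT c.id, p.name, c.amount FROM customers p JOIN purchases c ON c.customer_id = p.id

Result:
id | name  | amount 
---+-------+--------
1  | Bob   | 1499.37
2  | Dave  | 305.38 
3  | Grace | 1923.85
4  | Grace | 1336.67
5  | Dave  | 415.72 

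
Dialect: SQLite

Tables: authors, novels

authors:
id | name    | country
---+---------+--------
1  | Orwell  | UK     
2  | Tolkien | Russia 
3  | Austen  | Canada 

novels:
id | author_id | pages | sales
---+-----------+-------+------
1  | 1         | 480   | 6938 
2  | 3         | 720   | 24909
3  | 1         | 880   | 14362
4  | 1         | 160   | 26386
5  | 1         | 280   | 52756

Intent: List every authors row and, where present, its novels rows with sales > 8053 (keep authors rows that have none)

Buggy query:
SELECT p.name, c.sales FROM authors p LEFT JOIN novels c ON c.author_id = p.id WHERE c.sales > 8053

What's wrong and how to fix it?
Bug: Filtering c.sales in WHERE discards the NULL rows produced by LEFT JOIN, turning it into an inner join

Fix: Put 'c.sales > 8053' in the JOIN's ON clause instead of WHERE

Corrected query:
SELECT p.name, c.sales FROM authors p LEFT JOIN novels c ON c.author_id = p.id AND c.sales > 8053

Result:
name    | sales
--------+------
Orwell  | 14362
Orwell  | 26386
Orwell  | 52756
Tolkien | NULL 
Austen  | 24909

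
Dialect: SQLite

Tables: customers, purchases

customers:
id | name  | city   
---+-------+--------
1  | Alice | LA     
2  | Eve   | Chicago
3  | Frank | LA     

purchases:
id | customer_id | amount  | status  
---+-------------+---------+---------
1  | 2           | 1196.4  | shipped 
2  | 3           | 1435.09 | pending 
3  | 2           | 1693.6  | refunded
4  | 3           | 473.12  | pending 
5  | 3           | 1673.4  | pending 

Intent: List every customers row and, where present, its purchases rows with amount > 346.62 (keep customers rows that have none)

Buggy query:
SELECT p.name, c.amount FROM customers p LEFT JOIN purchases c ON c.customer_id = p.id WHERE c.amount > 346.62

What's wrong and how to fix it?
Bug: Filtering c.amount in WHERE discards the NULL rows produced by LEFT JOIN, turning it into an inner join

Fix: Put 'c.amount > 346.62' in the JOIN's ON clause instead of WHERE

Corrected query:
SELECT p.name, c.amount FROM customers p LEFT JOIN purchases c ON c.customer_id = p.id AND c.amount > 346.62

Result:
name  | amount 
------+--------
Alice | NULL   
Eve   | 1196.4 
Eve   | 1693.6 
Frank | 473.12 
Frank | 1435.09
Frank | 1673.4 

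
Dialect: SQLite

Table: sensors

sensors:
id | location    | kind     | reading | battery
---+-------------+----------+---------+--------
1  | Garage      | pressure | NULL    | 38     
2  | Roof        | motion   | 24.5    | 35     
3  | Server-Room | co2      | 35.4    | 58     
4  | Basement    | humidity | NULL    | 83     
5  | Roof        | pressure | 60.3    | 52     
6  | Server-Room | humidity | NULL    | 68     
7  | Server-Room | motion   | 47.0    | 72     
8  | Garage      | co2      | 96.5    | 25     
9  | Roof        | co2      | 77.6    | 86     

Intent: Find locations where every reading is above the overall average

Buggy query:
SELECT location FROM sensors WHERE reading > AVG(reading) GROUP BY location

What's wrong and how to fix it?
Bug: WHERE evaluates per row before aggregation, so AVG() is unavailable

Fix: Compute the overall average in a scalar subquery and compare each group's MIN against it in HAVING

Corrected query:
SELECT location FROM sensors GROUP BY location HAVING MIN(reading) > (SELECT AVG(reading) FROM sensors)

Result:
location
--------
Garage  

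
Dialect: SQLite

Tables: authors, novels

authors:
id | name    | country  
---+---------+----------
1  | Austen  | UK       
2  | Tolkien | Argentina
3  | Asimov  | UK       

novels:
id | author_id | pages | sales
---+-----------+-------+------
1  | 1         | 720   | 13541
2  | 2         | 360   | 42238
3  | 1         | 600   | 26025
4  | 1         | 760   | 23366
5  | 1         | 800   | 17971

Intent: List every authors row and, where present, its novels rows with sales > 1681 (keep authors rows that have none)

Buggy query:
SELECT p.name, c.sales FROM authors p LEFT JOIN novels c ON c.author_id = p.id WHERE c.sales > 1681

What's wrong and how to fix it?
Bug: Filtering c.sales in WHERE discards the NULL rows produced by LEFT JOIN, turning it into an inner join

Fix: Move the right-table condition into the ON clause so unmatched parents are kept

Corrected query:
SELECT p.name, c.sales FROM authors p LEFT JOIN novels c ON c.author_id = p.id AND c.sales > 1681

Result:
name    | sales
--------+------
Austen  | 13541
Austen  | 17971
Austen  | 23366
Austen  | 26025
Tolkien | 42238
Asimov  | NULL 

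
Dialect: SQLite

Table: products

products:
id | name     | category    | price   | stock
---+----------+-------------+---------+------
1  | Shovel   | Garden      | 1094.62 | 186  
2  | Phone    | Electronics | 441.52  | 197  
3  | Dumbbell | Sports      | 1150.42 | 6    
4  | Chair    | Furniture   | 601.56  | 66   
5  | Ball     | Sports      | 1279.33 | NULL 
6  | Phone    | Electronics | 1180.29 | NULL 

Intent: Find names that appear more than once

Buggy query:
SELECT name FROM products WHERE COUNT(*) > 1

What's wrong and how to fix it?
Bug: WHERE can't reference COUNT(*); aggregates are computed after WHERE

Fix: Group first, then use HAVING for the count condition

Corrected query:
SELECT name FROM products GROUP BY name HAVING COUNT(*) > 1

Result:
name 
-----
Phone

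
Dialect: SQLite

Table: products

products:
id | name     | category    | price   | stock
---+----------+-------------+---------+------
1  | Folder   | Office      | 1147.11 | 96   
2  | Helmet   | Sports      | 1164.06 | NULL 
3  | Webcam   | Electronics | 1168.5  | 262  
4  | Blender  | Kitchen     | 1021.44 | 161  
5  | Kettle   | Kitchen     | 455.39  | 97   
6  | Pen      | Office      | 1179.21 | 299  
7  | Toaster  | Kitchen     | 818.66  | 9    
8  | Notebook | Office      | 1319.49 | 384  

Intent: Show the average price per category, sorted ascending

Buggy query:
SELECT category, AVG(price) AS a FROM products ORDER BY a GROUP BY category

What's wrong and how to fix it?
Bug: GROUP BY must precede ORDER BY

Fix: Move ORDER BY to the end, after GROUP BY

Corrected query:
SELECT category, AVG(price) AS a FROM products GROUP BY category ORDER BY a

Result:
category    | a         
------------+-----------
Kitchen     | 765.163333
Sports      | 1164.06   
Electronics | 1168.5    
Office      | 1215.27   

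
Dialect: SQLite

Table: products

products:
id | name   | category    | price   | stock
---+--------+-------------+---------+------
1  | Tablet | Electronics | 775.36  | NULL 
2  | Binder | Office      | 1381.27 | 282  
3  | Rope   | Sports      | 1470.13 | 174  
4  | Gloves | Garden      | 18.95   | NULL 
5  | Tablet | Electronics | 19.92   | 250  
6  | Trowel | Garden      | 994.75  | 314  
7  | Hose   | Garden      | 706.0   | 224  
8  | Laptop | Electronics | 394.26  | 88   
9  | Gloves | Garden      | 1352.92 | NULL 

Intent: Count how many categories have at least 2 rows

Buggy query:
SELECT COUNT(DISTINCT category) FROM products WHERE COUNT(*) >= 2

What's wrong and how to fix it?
Bug: WHERE filters individual rows, not groups, so a group-level COUNT is invalid there

Fix: Use a subquery that GROUPs and filters with HAVING, then count its rows

Corrected query:
SELECT COUNT(*) FROM (SELECT category FROM products GROUP BY category HAVING COUNT(*) >= 2)

Result:
COUNT(*)
--------
2       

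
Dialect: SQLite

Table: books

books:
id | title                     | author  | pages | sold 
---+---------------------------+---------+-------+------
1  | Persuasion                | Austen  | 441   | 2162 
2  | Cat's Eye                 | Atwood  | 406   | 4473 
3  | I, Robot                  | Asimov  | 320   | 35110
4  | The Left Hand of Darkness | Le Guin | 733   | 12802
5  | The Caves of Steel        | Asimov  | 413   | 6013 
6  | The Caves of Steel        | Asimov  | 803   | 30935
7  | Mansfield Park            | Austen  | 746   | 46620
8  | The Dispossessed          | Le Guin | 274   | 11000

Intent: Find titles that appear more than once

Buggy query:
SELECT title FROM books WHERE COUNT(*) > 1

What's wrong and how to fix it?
Bug: COUNT(*) is an aggregate and cannot be used in WHERE

Fix: GROUP BY title, then filter groups with HAVING COUNT(*) > 1

Corrected query:
SELECT title FROM books GROUP BY title HAVING COUNT(*) > 1

Result:
title             
------------------
The Caves of Steel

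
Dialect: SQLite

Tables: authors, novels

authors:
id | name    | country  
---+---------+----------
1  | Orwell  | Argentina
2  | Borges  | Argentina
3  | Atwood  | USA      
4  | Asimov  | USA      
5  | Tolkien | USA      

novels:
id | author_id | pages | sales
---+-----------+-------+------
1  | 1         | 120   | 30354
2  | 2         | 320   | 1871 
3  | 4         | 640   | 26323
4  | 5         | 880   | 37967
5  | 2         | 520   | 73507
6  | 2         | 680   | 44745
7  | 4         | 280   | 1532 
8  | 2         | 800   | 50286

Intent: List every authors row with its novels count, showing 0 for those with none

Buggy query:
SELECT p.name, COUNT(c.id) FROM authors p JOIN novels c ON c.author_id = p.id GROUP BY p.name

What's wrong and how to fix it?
Bug: INNER JOIN drops authors rows that have no matching novels rows

Fix: Use LEFT JOIN so parents without children still appear (COUNT(c.id) gives 0)

Corrected query:
SELECT p.name, COUNT(c.id) FROM authors p LEFT JOIN novels c ON c.author_id = p.id GROUP BY p.name

Result:
name    | COUNT(c.id)
--------+------------
Asimov  | 2          
Atwood  | 0          
Borges  | 4          
Orwell  | 1          
Tolkien | 1          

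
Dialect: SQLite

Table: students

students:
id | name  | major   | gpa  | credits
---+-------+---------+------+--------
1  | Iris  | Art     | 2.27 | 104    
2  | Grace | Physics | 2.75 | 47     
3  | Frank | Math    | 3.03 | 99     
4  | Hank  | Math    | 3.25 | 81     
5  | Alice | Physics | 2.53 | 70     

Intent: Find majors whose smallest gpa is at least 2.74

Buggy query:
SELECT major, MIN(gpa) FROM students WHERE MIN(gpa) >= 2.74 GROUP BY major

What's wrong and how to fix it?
Bug: Aggregates like MIN are computed per group after WHERE runs

Fix: Use HAVING for the per-group MIN condition

Corrected query:
SELECT major, MIN(gpa) FROM students GROUP BY major HAVING MIN(gpa) >= 2.74

Result:
major | MIN(gpa)
------+---------
Math  | 3.03    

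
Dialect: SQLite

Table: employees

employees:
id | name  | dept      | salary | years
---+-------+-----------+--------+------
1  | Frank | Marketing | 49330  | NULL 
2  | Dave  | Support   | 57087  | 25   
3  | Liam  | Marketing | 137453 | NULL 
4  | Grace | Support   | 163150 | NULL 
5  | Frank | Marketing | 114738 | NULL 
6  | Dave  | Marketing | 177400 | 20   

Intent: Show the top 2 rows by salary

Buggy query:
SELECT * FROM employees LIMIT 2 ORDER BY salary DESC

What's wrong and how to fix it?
Bug: ORDER BY cannot follow LIMIT; LIMIT is the final clause

Fix: Sort with ORDER BY, then apply LIMIT

Corrected query:
SELECT * FROM employees ORDER BY salary DESC LIMIT 2

Result:
id | name  | dept      | salary | years
---+-------+-----------+--------+------
6  | Dave  | Marketing | 177400 | 20   
4  | Grace | Support   | 163150 | NULL 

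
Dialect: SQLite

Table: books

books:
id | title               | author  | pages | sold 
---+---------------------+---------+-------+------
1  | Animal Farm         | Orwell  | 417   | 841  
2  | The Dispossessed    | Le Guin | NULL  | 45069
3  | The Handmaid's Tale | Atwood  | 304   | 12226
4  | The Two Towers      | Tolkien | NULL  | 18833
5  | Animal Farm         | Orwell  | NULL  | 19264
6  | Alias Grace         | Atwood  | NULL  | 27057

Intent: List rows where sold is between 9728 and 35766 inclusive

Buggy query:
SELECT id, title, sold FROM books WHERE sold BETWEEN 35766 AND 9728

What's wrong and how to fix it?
Bug: The bounds are reversed; BETWEEN a AND b requires a <= b to match anything

Fix: Swap the bounds so the smaller value comes first

Corrected query:
SELECT id, title, sold FROM books WHERE sold BETWEEN 9728 AND 35766

Result:
id | title               | sold 
---+---------------------+------
3  | The Handmaid's Tale | 12226
4  | The Two Towers      | 18833
5  | Animal Farm         | 19264
6  | Alias Grace         | 27057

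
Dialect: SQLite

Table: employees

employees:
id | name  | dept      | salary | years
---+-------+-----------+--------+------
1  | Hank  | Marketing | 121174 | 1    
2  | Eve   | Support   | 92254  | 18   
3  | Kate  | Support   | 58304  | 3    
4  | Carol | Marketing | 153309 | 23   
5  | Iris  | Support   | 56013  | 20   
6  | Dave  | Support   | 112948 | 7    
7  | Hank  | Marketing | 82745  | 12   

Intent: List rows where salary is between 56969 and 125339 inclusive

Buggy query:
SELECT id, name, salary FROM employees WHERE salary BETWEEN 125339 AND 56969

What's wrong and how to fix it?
Bug: The bounds are reversed; BETWEEN a AND b requires a <= b to match anything

Fix: Write BETWEEN 56969 AND 125339

Corrected query:
SELECT id, name, salary FROM employees WHERE salary BETWEEN 56969 AND 125339

Result:
id | name | salary
---+------+-------
1  | Hank | 121174
2  | Eve  | 92254 
3  | Kate | 58304 
6  | Dave | 112948
7  | Hank | 82745 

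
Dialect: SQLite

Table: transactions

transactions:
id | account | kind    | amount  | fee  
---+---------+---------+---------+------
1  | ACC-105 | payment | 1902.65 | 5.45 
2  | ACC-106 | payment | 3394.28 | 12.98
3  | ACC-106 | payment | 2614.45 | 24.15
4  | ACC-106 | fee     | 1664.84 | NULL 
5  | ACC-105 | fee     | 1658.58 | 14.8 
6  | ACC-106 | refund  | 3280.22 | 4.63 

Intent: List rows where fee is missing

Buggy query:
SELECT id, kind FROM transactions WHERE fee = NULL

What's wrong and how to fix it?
Bug: '= NULL' is always unknown in SQL three-valued logic, so no rows match

Fix: Use IS NULL to test for NULL

Corrected query:
SELECT id, kind FROM transactions WHERE fee IS NULL

Result:
id | kind
---+-----
4  | fee 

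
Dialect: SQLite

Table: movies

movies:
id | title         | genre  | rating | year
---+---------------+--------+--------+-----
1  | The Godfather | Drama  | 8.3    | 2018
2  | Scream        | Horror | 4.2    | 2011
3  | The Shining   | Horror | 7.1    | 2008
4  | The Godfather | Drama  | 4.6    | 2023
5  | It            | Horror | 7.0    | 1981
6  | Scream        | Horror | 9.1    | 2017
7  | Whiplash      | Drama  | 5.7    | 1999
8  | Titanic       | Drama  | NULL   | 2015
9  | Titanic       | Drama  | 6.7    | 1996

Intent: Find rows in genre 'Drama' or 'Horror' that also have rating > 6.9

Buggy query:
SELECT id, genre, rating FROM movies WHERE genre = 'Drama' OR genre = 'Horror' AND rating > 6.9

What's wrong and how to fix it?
Bug: Without parentheses, AND is evaluated before OR, so the rating filter only applies to the 'Horror' branch

Fix: Group the OR with parentheses (or use IN), then AND the threshold

Corrected query:
SELECT id, genre, rating FROM movies WHERE (genre = 'Drama' OR genre = 'Horror') AND rating > 6.9

Result:
id | genre  | rating
---+--------+-------
1  | Drama  | 8.3   
3  | Horror | 7.1   
5  | Horror | 7     
6  | Horror | 9.1   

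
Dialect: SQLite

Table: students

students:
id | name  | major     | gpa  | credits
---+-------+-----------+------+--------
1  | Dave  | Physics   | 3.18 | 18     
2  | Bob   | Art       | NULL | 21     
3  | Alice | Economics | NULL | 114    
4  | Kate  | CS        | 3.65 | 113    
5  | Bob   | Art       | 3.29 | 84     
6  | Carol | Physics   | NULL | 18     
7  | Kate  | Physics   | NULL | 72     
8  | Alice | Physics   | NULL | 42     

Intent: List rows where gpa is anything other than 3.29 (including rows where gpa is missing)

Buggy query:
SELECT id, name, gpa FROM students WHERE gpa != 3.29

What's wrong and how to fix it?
Bug: Inequality against NULL is unknown, not true; rows with NULL are dropped

Fix: Handle NULL separately with IS NULL alongside the inequality

Corrected query:
SELECT id, name, gpa FROM students WHERE gpa != 3.29 OR gpa IS NULL

Result:
id | name  | gpa 
---+-------+-----
1  | Dave  | 3.18
2  | Bob   | NULL
3  | Alice | NULL
4  | Kate  | 3.65
6  | Carol | NULL
7  | Kate  | NULL
8  | Alice | NULL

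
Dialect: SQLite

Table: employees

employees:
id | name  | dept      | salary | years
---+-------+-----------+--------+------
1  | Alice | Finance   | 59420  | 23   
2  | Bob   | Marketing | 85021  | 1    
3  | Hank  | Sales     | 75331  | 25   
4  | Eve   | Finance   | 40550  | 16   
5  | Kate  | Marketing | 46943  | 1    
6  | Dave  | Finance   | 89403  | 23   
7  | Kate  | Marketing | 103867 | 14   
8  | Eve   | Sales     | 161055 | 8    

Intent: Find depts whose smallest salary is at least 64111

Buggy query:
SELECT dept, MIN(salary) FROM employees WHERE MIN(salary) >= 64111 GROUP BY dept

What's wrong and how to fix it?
Bug: MIN() in WHERE is a misuse of aggregate

Fix: Use HAVING for the per-group MIN condition

Corrected query:
SELECT dept, MIN(salary) FROM employees GROUP BY dept HAVING MIN(salary) >= 64111

Result:
dept  | MIN(salary)
------+------------
Sales | 75331      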